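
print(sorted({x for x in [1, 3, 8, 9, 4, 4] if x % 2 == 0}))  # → [4, 8]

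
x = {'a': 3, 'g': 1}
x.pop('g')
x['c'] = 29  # {'a': 3, 'c': 29}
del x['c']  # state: {'a': 3}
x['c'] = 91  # {'a': 3, 'c': 91}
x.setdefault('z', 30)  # 30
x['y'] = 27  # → {'a': 3, 'c': 91, 'z': 30, 'y': 27}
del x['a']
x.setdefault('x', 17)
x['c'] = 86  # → {'c': 86, 'z': 30, 'y': 27, 'x': 17}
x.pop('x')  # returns 17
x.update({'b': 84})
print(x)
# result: {'c': 86, 'z': 30, 'y': 27, 'b': 84}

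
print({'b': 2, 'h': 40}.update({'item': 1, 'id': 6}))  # None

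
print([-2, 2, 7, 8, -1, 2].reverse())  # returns None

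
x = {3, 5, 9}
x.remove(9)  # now {3, 5}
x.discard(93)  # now {3, 5}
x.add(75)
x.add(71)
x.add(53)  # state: {3, 5, 53, 71, 75}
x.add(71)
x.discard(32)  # {3, 5, 53, 71, 75}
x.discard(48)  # {3, 5, 53, 71, 75}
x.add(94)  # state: {3, 5, 53, 71, 75, 94}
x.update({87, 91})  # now {3, 5, 53, 71, 75, 87, 91, 94}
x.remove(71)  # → {3, 5, 53, 75, 87, 91, 94}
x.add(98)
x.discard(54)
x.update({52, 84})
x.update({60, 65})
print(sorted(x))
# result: [3, 5, 52, 53, 60, 65, 75, 84, 87, 91, 94, 98]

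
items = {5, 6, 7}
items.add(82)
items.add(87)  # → {5, 6, 7, 82, 87}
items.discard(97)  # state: {5, 6, 7, 82, 87}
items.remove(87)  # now {5, 6, 7, 82}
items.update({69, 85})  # {5, 6, 7, 69, 82, 85}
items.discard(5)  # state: {6, 7, 69, 82, 85}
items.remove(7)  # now {6, 69, 82, 85}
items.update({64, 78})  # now {6, 64, 69, 78, 82, 85}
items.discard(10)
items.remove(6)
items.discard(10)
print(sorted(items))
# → [64, 69, 78, 82, 85]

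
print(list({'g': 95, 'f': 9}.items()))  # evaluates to [('g', 95), ('f', 9)]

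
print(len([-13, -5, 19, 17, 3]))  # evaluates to 5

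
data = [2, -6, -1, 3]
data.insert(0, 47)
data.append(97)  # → [47, 2, -6, -1, 3, 97]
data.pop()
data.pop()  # 3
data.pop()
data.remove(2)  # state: [47, -6]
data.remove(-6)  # [47]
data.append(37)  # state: [47, 37]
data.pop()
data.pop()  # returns 47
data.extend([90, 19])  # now [90, 19]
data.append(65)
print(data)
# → [90, 19, 65]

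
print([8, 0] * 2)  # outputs [8, 0, 8, 0]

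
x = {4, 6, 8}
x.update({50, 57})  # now {4, 6, 8, 50, 57}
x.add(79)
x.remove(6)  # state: {4, 8, 50, 57, 79}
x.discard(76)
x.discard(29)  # {4, 8, 50, 57, 79}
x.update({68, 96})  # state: {4, 8, 50, 57, 68, 79, 96}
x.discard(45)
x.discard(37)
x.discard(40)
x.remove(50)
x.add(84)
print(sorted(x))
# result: [4, 8, 57, 68, 79, 84, 96]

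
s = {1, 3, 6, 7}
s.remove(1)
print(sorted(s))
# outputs [3, 6, 7]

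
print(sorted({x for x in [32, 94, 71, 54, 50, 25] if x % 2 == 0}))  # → [32, 50, 54, 94]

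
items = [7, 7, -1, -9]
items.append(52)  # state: [7, 7, -1, -9, 52]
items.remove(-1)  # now [7, 7, -9, 52]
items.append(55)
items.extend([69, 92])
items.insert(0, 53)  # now [53, 7, 7, -9, 52, 55, 69, 92]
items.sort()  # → [-9, 7, 7, 52, 53, 55, 69, 92]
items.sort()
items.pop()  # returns 92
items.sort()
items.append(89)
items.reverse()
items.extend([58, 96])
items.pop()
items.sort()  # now [-9, 7, 7, 52, 53, 55, 58, 69, 89]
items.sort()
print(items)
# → [-9, 7, 7, 52, 53, 55, 58, 69, 89]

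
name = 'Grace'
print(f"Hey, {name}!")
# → Hey, Grace!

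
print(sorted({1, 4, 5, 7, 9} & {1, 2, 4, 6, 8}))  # [1, 4]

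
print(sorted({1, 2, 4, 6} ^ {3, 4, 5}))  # [1, 2, 3, 5, 6]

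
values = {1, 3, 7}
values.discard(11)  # {1, 3, 7}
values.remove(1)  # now {3, 7}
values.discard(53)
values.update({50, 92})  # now {3, 7, 50, 92}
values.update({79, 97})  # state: {3, 7, 50, 79, 92, 97}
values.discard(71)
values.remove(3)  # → {7, 50, 79, 92, 97}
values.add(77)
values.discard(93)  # {7, 50, 77, 79, 92, 97}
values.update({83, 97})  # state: {7, 50, 77, 79, 83, 92, 97}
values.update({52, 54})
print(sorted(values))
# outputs [7, 50, 52, 54, 77, 79, 83, 92, 97]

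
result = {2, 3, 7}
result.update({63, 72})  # {2, 3, 7, 63, 72}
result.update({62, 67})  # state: {2, 3, 7, 62, 63, 67, 72}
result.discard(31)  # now {2, 3, 7, 62, 63, 67, 72}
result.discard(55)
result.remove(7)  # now {2, 3, 62, 63, 67, 72}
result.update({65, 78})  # {2, 3, 62, 63, 65, 67, 72, 78}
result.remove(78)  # {2, 3, 62, 63, 65, 67, 72}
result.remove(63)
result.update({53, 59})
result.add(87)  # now {2, 3, 53, 59, 62, 65, 67, 72, 87}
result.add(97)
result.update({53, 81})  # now {2, 3, 53, 59, 62, 65, 67, 72, 81, 87, 97}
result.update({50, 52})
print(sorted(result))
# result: [2, 3, 50, 52, 53, 59, 62, 65, 67, 72, 81, 87, 97]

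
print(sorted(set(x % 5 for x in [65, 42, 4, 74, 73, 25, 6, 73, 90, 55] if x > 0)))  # [0, 1, 2, 3, 4]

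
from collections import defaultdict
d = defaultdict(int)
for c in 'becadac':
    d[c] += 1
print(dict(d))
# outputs {'b': 1, 'e': 1, 'c': 2, 'a': 2, 'd': 1}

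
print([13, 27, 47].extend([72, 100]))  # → None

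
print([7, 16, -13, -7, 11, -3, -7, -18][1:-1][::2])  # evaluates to [16, -7, -3]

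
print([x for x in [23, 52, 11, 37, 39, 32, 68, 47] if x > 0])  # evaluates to [23, 52, 11, 37, 39, 32, 68, 47]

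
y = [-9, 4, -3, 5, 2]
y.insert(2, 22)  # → [-9, 4, 22, -3, 5, 2]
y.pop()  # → 2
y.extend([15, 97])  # [-9, 4, 22, -3, 5, 15, 97]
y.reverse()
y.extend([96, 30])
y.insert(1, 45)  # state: [97, 45, 15, 5, -3, 22, 4, -9, 96, 30]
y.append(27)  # [97, 45, 15, 5, -3, 22, 4, -9, 96, 30, 27]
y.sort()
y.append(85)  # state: [-9, -3, 4, 5, 15, 22, 27, 30, 45, 96, 97, 85]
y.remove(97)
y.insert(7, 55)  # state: [-9, -3, 4, 5, 15, 22, 27, 55, 30, 45, 96, 85]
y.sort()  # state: [-9, -3, 4, 5, 15, 22, 27, 30, 45, 55, 85, 96]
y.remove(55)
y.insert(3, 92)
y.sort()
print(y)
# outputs [-9, -3, 4, 5, 15, 22, 27, 30, 45, 85, 92, 96]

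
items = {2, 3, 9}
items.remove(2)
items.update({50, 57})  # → {3, 9, 50, 57}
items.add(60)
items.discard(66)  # {3, 9, 50, 57, 60}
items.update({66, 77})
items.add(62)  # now {3, 9, 50, 57, 60, 62, 66, 77}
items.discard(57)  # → {3, 9, 50, 60, 62, 66, 77}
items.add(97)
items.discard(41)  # {3, 9, 50, 60, 62, 66, 77, 97}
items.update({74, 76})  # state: {3, 9, 50, 60, 62, 66, 74, 76, 77, 97}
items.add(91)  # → {3, 9, 50, 60, 62, 66, 74, 76, 77, 91, 97}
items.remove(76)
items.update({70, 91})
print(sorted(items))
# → [3, 9, 50, 60, 62, 66, 70, 74, 77, 91, 97]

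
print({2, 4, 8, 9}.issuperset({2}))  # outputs True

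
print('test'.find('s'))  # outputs 2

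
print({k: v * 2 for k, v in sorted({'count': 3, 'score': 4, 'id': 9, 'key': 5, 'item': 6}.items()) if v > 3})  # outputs {'id': 18, 'item': 12, 'key': 10, 'score': 8}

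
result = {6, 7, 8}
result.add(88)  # {6, 7, 8, 88}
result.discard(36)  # {6, 7, 8, 88}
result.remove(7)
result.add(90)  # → {6, 8, 88, 90}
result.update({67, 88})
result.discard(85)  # {6, 8, 67, 88, 90}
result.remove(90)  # {6, 8, 67, 88}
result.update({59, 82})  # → {6, 8, 59, 67, 82, 88}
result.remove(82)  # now {6, 8, 59, 67, 88}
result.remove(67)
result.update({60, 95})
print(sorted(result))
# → [6, 8, 59, 60, 88, 95]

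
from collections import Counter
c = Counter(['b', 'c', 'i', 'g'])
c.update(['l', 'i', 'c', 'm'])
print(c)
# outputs Counter({'c': 2, 'i': 2, 'b': 1, 'g': 1, 'l': 1, 'm': 1})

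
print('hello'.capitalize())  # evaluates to Hello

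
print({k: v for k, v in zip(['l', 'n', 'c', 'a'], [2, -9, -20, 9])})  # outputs {'l': 2, 'n': -9, 'c': -20, 'a': 9}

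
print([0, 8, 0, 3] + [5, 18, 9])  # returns [0, 8, 0, 3, 5, 18, 9]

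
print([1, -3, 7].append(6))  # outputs None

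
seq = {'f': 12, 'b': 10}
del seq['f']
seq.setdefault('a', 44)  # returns 44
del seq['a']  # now {'b': 10}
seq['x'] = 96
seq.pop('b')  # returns 10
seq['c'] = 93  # {'x': 96, 'c': 93}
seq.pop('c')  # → 93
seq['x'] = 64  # {'x': 64}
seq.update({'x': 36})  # {'x': 36}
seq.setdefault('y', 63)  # 63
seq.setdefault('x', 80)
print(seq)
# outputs {'x': 36, 'y': 63}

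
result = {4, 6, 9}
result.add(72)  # {4, 6, 9, 72}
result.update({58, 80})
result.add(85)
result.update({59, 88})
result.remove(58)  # {4, 6, 9, 59, 72, 80, 85, 88}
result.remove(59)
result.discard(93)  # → {4, 6, 9, 72, 80, 85, 88}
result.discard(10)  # {4, 6, 9, 72, 80, 85, 88}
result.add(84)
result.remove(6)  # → {4, 9, 72, 80, 84, 85, 88}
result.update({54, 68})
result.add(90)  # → {4, 9, 54, 68, 72, 80, 84, 85, 88, 90}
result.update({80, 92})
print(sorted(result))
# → [4, 9, 54, 68, 72, 80, 84, 85, 88, 90, 92]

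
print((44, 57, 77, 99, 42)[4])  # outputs 42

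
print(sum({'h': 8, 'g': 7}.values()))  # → 15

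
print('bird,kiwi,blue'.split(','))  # ['bird', 'kiwi', 'blue']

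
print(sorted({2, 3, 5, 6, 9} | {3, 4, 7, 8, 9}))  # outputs [2, 3, 4, 5, 6, 7, 8, 9]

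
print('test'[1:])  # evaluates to est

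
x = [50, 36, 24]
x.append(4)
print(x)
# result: [50, 36, 24, 4]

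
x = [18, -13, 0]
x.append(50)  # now [18, -13, 0, 50]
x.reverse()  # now [50, 0, -13, 18]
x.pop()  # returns 18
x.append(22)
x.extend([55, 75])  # [50, 0, -13, 22, 55, 75]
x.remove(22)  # [50, 0, -13, 55, 75]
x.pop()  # 75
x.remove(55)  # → [50, 0, -13]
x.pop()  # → -13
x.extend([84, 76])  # [50, 0, 84, 76]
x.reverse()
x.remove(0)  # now [76, 84, 50]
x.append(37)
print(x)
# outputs [76, 84, 50, 37]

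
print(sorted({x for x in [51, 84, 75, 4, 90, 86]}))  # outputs [4, 51, 75, 84, 86, 90]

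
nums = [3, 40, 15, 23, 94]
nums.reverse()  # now [94, 23, 15, 40, 3]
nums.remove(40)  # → [94, 23, 15, 3]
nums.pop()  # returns 3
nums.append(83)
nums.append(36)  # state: [94, 23, 15, 83, 36]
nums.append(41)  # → [94, 23, 15, 83, 36, 41]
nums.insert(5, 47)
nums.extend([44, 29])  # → [94, 23, 15, 83, 36, 47, 41, 44, 29]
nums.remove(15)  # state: [94, 23, 83, 36, 47, 41, 44, 29]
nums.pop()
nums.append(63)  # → [94, 23, 83, 36, 47, 41, 44, 63]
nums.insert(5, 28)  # [94, 23, 83, 36, 47, 28, 41, 44, 63]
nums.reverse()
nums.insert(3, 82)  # [63, 44, 41, 82, 28, 47, 36, 83, 23, 94]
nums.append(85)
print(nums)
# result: [63, 44, 41, 82, 28, 47, 36, 83, 23, 94, 85]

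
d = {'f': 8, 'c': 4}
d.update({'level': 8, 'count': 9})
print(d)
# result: {'f': 8, 'c': 4, 'level': 8, 'count': 9}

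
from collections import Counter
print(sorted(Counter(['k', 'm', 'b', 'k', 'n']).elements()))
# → ['b', 'k', 'k', 'm', 'n']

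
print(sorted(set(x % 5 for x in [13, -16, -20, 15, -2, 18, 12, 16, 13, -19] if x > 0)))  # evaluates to [0, 1, 2, 3]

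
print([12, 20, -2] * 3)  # [12, 20, -2, 12, 20, -2, 12, 20, -2]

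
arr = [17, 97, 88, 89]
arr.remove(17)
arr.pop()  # 89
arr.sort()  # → [88, 97]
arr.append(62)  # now [88, 97, 62]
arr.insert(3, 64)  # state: [88, 97, 62, 64]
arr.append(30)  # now [88, 97, 62, 64, 30]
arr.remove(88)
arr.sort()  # [30, 62, 64, 97]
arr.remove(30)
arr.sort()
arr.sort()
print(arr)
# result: [62, 64, 97]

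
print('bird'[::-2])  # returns di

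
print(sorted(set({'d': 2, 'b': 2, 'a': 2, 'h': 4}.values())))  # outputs [2, 4]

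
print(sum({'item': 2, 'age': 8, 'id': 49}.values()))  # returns 59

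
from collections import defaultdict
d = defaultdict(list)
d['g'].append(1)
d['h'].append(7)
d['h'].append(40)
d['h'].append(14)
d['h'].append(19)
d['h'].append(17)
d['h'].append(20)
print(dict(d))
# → {'g': [1], 'h': [7, 40, 14, 19, 17, 20]}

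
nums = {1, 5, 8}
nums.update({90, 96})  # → {1, 5, 8, 90, 96}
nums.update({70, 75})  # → {1, 5, 8, 70, 75, 90, 96}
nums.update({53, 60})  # {1, 5, 8, 53, 60, 70, 75, 90, 96}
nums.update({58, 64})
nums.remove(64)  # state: {1, 5, 8, 53, 58, 60, 70, 75, 90, 96}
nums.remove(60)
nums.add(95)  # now {1, 5, 8, 53, 58, 70, 75, 90, 95, 96}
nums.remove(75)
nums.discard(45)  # {1, 5, 8, 53, 58, 70, 90, 95, 96}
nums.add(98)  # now {1, 5, 8, 53, 58, 70, 90, 95, 96, 98}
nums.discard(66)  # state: {1, 5, 8, 53, 58, 70, 90, 95, 96, 98}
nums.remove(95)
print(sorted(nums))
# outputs [1, 5, 8, 53, 58, 70, 90, 96, 98]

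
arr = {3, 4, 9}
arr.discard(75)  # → {3, 4, 9}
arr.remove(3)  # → {4, 9}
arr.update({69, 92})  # {4, 9, 69, 92}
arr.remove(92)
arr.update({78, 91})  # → {4, 9, 69, 78, 91}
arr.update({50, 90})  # {4, 9, 50, 69, 78, 90, 91}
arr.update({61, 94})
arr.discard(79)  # {4, 9, 50, 61, 69, 78, 90, 91, 94}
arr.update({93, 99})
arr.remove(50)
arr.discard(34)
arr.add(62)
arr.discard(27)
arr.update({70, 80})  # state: {4, 9, 61, 62, 69, 70, 78, 80, 90, 91, 93, 94, 99}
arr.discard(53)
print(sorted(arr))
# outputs [4, 9, 61, 62, 69, 70, 78, 80, 90, 91, 93, 94, 99]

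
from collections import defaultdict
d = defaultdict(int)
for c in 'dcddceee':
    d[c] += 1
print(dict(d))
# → {'d': 3, 'c': 2, 'e': 3}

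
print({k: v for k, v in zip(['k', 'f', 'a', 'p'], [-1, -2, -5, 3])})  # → {'k': -1, 'f': -2, 'a': -5, 'p': 3}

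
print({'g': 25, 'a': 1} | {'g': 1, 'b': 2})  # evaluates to {'g': 1, 'a': 1, 'b': 2}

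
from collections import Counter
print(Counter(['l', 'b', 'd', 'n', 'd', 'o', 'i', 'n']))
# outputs Counter({'d': 2, 'n': 2, 'l': 1, 'b': 1, 'o': 1, 'i': 1})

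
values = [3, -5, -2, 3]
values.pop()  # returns 3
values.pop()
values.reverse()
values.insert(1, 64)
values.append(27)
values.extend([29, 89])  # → [-5, 64, 3, 27, 29, 89]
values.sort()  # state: [-5, 3, 27, 29, 64, 89]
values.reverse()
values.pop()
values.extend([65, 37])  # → [89, 64, 29, 27, 3, 65, 37]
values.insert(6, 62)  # [89, 64, 29, 27, 3, 65, 62, 37]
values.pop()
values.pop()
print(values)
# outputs [89, 64, 29, 27, 3, 65]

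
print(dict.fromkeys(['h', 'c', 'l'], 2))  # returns {'h': 2, 'c': 2, 'l': 2}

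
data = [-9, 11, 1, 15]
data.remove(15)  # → [-9, 11, 1]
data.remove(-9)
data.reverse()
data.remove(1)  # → [11]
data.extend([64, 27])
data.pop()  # 27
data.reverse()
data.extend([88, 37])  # [64, 11, 88, 37]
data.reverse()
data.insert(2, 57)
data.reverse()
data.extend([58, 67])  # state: [64, 11, 57, 88, 37, 58, 67]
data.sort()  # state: [11, 37, 57, 58, 64, 67, 88]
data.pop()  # 88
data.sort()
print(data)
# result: [11, 37, 57, 58, 64, 67]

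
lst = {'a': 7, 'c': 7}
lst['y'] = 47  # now {'a': 7, 'c': 7, 'y': 47}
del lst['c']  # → {'a': 7, 'y': 47}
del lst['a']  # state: {'y': 47}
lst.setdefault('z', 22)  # 22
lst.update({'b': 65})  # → {'y': 47, 'z': 22, 'b': 65}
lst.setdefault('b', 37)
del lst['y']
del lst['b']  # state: {'z': 22}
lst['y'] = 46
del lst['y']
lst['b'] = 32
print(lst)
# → {'z': 22, 'b': 32}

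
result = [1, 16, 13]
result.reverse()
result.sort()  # [1, 13, 16]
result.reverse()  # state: [16, 13, 1]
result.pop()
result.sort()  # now [13, 16]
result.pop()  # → 16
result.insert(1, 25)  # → [13, 25]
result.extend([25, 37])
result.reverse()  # [37, 25, 25, 13]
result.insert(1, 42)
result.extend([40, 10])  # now [37, 42, 25, 25, 13, 40, 10]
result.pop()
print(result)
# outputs [37, 42, 25, 25, 13, 40]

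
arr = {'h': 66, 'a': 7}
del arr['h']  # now {'a': 7}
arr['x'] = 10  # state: {'a': 7, 'x': 10}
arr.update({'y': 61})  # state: {'a': 7, 'x': 10, 'y': 61}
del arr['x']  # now {'a': 7, 'y': 61}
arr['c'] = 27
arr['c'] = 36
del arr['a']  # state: {'y': 61, 'c': 36}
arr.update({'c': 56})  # {'y': 61, 'c': 56}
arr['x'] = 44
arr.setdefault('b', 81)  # 81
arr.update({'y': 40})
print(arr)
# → {'y': 40, 'c': 56, 'x': 44, 'b': 81}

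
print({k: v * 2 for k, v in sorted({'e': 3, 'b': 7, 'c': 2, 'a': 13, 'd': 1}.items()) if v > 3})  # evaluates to {'a': 26, 'b': 14}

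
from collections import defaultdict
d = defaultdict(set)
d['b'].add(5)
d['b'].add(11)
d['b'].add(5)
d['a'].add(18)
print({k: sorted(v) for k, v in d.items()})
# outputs {'b': [5, 11], 'a': [18]}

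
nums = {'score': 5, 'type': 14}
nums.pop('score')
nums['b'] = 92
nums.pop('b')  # 92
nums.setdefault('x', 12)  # 12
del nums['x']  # {'type': 14}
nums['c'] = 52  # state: {'type': 14, 'c': 52}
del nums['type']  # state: {'c': 52}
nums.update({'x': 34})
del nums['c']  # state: {'x': 34}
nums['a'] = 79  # {'x': 34, 'a': 79}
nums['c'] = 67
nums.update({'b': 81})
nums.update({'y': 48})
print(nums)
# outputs {'x': 34, 'a': 79, 'c': 67, 'b': 81, 'y': 48}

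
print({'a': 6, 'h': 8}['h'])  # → 8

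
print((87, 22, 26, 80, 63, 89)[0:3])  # (87, 22, 26)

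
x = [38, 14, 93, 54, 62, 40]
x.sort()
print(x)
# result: [14, 38, 40, 54, 62, 93]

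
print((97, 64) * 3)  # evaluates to (97, 64, 97, 64, 97, 64)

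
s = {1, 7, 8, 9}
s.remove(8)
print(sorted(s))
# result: [1, 7, 9]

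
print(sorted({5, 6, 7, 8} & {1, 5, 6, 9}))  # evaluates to [5, 6]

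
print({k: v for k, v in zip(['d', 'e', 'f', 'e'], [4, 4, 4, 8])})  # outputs {'d': 4, 'e': 8, 'f': 4}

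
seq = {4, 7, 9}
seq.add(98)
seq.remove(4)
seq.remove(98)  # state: {7, 9}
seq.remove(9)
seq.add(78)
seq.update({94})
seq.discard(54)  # {7, 78, 94}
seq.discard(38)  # {7, 78, 94}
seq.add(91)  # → {7, 78, 91, 94}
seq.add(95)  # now {7, 78, 91, 94, 95}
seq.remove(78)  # {7, 91, 94, 95}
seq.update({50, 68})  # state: {7, 50, 68, 91, 94, 95}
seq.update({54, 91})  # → {7, 50, 54, 68, 91, 94, 95}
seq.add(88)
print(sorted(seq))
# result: [7, 50, 54, 68, 88, 91, 94, 95]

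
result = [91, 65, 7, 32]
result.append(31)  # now [91, 65, 7, 32, 31]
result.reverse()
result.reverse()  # [91, 65, 7, 32, 31]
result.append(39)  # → [91, 65, 7, 32, 31, 39]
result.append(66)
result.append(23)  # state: [91, 65, 7, 32, 31, 39, 66, 23]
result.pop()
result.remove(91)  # [65, 7, 32, 31, 39, 66]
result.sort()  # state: [7, 31, 32, 39, 65, 66]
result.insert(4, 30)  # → [7, 31, 32, 39, 30, 65, 66]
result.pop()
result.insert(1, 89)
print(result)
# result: [7, 89, 31, 32, 39, 30, 65]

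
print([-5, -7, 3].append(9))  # None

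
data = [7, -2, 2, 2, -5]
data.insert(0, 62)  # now [62, 7, -2, 2, 2, -5]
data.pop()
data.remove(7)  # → [62, -2, 2, 2]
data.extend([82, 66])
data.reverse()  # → [66, 82, 2, 2, -2, 62]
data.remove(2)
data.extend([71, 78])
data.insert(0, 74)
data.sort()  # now [-2, 2, 62, 66, 71, 74, 78, 82]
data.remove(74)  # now [-2, 2, 62, 66, 71, 78, 82]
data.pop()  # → 82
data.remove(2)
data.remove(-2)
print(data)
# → [62, 66, 71, 78]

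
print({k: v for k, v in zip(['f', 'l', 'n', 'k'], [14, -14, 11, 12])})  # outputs {'f': 14, 'l': -14, 'n': 11, 'k': 12}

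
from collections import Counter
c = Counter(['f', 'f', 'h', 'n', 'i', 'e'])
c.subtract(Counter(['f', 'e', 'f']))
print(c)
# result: Counter({'h': 1, 'n': 1, 'i': 1, 'f': 0, 'e': 0})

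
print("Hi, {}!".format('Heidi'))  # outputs Hi, Heidi!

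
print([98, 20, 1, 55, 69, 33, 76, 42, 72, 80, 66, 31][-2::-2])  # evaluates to [66, 72, 76, 69, 1, 98]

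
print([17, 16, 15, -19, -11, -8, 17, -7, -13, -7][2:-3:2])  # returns [15, -11, 17]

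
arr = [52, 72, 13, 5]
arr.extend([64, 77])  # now [52, 72, 13, 5, 64, 77]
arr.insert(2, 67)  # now [52, 72, 67, 13, 5, 64, 77]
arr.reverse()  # [77, 64, 5, 13, 67, 72, 52]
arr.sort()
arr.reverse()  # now [77, 72, 67, 64, 52, 13, 5]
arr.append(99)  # [77, 72, 67, 64, 52, 13, 5, 99]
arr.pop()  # 99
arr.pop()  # 5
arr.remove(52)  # [77, 72, 67, 64, 13]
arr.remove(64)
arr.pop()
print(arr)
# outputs [77, 72, 67]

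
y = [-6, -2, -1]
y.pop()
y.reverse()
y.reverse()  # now [-6, -2]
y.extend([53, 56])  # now [-6, -2, 53, 56]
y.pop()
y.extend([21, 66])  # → [-6, -2, 53, 21, 66]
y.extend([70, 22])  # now [-6, -2, 53, 21, 66, 70, 22]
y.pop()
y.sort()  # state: [-6, -2, 21, 53, 66, 70]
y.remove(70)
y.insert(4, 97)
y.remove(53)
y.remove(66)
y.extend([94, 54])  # [-6, -2, 21, 97, 94, 54]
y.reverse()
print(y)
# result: [54, 94, 97, 21, -2, -6]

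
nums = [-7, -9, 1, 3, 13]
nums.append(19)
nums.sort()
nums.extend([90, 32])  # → [-9, -7, 1, 3, 13, 19, 90, 32]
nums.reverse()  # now [32, 90, 19, 13, 3, 1, -7, -9]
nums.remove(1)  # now [32, 90, 19, 13, 3, -7, -9]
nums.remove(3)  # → [32, 90, 19, 13, -7, -9]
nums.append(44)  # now [32, 90, 19, 13, -7, -9, 44]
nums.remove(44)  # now [32, 90, 19, 13, -7, -9]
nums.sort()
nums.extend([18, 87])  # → [-9, -7, 13, 19, 32, 90, 18, 87]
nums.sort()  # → [-9, -7, 13, 18, 19, 32, 87, 90]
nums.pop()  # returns 90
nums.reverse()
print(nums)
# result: [87, 32, 19, 18, 13, -7, -9]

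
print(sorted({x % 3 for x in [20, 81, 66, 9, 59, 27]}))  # [0, 2]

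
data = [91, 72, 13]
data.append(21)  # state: [91, 72, 13, 21]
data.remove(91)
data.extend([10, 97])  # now [72, 13, 21, 10, 97]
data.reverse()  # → [97, 10, 21, 13, 72]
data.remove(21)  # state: [97, 10, 13, 72]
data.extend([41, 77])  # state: [97, 10, 13, 72, 41, 77]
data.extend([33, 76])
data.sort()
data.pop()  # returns 97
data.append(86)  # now [10, 13, 33, 41, 72, 76, 77, 86]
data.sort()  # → [10, 13, 33, 41, 72, 76, 77, 86]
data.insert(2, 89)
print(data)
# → [10, 13, 89, 33, 41, 72, 76, 77, 86]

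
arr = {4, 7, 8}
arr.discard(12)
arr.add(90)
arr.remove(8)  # {4, 7, 90}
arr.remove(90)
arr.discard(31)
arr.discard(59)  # {4, 7}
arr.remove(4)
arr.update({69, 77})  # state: {7, 69, 77}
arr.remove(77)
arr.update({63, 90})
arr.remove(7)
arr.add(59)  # {59, 63, 69, 90}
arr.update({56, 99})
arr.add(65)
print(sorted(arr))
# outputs [56, 59, 63, 65, 69, 90, 99]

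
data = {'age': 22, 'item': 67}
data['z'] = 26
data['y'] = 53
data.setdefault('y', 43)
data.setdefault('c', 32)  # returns 32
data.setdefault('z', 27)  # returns 26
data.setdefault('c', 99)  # 32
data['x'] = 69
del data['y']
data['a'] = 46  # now {'age': 22, 'item': 67, 'z': 26, 'c': 32, 'x': 69, 'a': 46}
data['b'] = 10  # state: {'age': 22, 'item': 67, 'z': 26, 'c': 32, 'x': 69, 'a': 46, 'b': 10}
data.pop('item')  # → 67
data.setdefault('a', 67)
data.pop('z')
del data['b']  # {'age': 22, 'c': 32, 'x': 69, 'a': 46}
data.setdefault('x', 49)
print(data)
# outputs {'age': 22, 'c': 32, 'x': 69, 'a': 46}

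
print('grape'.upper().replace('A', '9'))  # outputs GR9PE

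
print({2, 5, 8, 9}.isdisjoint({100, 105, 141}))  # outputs True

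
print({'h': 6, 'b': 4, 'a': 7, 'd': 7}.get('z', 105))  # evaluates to 105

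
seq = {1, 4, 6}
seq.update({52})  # {1, 4, 6, 52}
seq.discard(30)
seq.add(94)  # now {1, 4, 6, 52, 94}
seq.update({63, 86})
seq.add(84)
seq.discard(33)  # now {1, 4, 6, 52, 63, 84, 86, 94}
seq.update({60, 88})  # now {1, 4, 6, 52, 60, 63, 84, 86, 88, 94}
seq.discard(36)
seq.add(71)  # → {1, 4, 6, 52, 60, 63, 71, 84, 86, 88, 94}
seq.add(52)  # {1, 4, 6, 52, 60, 63, 71, 84, 86, 88, 94}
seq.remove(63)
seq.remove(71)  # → {1, 4, 6, 52, 60, 84, 86, 88, 94}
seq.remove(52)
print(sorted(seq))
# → [1, 4, 6, 60, 84, 86, 88, 94]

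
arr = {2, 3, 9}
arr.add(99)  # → {2, 3, 9, 99}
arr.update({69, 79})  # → {2, 3, 9, 69, 79, 99}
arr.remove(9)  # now {2, 3, 69, 79, 99}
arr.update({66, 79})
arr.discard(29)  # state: {2, 3, 66, 69, 79, 99}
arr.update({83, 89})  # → {2, 3, 66, 69, 79, 83, 89, 99}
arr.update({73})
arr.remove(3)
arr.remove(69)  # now {2, 66, 73, 79, 83, 89, 99}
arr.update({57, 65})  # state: {2, 57, 65, 66, 73, 79, 83, 89, 99}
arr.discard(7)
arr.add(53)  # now {2, 53, 57, 65, 66, 73, 79, 83, 89, 99}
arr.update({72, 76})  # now {2, 53, 57, 65, 66, 72, 73, 76, 79, 83, 89, 99}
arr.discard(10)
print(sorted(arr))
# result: [2, 53, 57, 65, 66, 72, 73, 76, 79, 83, 89, 99]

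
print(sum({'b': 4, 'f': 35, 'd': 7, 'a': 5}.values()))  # 51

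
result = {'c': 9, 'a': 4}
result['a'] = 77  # {'c': 9, 'a': 77}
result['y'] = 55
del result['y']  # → {'c': 9, 'a': 77}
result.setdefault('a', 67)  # 77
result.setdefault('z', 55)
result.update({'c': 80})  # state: {'c': 80, 'a': 77, 'z': 55}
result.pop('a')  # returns 77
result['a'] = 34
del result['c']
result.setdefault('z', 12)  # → 55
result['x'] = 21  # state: {'z': 55, 'a': 34, 'x': 21}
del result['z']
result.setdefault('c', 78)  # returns 78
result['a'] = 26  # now {'a': 26, 'x': 21, 'c': 78}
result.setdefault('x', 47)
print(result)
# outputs {'a': 26, 'x': 21, 'c': 78}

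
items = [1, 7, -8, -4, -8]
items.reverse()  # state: [-8, -4, -8, 7, 1]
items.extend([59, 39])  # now [-8, -4, -8, 7, 1, 59, 39]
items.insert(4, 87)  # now [-8, -4, -8, 7, 87, 1, 59, 39]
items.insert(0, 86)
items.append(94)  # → [86, -8, -4, -8, 7, 87, 1, 59, 39, 94]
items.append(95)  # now [86, -8, -4, -8, 7, 87, 1, 59, 39, 94, 95]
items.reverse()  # [95, 94, 39, 59, 1, 87, 7, -8, -4, -8, 86]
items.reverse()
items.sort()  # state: [-8, -8, -4, 1, 7, 39, 59, 86, 87, 94, 95]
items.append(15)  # [-8, -8, -4, 1, 7, 39, 59, 86, 87, 94, 95, 15]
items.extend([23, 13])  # [-8, -8, -4, 1, 7, 39, 59, 86, 87, 94, 95, 15, 23, 13]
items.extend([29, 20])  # [-8, -8, -4, 1, 7, 39, 59, 86, 87, 94, 95, 15, 23, 13, 29, 20]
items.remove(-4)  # [-8, -8, 1, 7, 39, 59, 86, 87, 94, 95, 15, 23, 13, 29, 20]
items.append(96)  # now [-8, -8, 1, 7, 39, 59, 86, 87, 94, 95, 15, 23, 13, 29, 20, 96]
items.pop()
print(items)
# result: [-8, -8, 1, 7, 39, 59, 86, 87, 94, 95, 15, 23, 13, 29, 20]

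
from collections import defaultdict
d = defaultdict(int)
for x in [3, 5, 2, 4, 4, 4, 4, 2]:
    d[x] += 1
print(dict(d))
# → {3: 1, 5: 1, 2: 2, 4: 4}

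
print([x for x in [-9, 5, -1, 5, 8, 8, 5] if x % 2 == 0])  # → [8, 8]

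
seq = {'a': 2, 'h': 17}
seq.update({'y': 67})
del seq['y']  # {'a': 2, 'h': 17}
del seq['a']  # {'h': 17}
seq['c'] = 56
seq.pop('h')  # 17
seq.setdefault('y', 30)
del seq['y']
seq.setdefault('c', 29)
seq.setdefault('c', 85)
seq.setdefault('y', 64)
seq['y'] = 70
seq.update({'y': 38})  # {'c': 56, 'y': 38}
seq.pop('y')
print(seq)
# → {'c': 56}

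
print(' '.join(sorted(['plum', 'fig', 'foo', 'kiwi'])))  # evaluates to fig foo kiwi plum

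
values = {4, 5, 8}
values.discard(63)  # {4, 5, 8}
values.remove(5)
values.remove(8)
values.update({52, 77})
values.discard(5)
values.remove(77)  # {4, 52}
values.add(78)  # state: {4, 52, 78}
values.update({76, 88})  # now {4, 52, 76, 78, 88}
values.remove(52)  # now {4, 76, 78, 88}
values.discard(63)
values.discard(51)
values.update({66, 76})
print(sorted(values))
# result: [4, 66, 76, 78, 88]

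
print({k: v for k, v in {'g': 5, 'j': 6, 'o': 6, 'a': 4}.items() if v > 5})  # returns {'j': 6, 'o': 6}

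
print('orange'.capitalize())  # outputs Orange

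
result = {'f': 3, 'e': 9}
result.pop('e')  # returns 9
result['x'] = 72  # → {'f': 3, 'x': 72}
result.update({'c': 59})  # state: {'f': 3, 'x': 72, 'c': 59}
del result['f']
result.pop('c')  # 59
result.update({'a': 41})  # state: {'x': 72, 'a': 41}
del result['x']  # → {'a': 41}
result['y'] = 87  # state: {'a': 41, 'y': 87}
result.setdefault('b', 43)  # 43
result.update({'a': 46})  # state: {'a': 46, 'y': 87, 'b': 43}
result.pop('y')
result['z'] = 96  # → {'a': 46, 'b': 43, 'z': 96}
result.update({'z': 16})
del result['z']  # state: {'a': 46, 'b': 43}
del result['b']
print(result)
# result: {'a': 46}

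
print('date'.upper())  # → DATE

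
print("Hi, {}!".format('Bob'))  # Hi, Bob!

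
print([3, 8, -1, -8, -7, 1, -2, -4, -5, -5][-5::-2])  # [1, -8, 8]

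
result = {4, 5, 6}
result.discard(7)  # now {4, 5, 6}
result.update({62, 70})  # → {4, 5, 6, 62, 70}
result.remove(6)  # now {4, 5, 62, 70}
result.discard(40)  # {4, 5, 62, 70}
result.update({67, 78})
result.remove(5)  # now {4, 62, 67, 70, 78}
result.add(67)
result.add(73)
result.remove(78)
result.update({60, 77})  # {4, 60, 62, 67, 70, 73, 77}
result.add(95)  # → {4, 60, 62, 67, 70, 73, 77, 95}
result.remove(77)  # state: {4, 60, 62, 67, 70, 73, 95}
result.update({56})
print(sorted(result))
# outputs [4, 56, 60, 62, 67, 70, 73, 95]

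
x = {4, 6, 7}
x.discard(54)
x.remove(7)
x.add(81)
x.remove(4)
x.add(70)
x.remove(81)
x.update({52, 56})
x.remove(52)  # {6, 56, 70}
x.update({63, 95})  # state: {6, 56, 63, 70, 95}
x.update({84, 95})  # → {6, 56, 63, 70, 84, 95}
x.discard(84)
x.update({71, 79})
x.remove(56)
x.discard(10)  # {6, 63, 70, 71, 79, 95}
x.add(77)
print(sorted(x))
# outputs [6, 63, 70, 71, 77, 79, 95]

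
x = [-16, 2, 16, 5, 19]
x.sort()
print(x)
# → [-16, 2, 5, 16, 19]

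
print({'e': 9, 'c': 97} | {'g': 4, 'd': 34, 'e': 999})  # {'e': 999, 'c': 97, 'g': 4, 'd': 34}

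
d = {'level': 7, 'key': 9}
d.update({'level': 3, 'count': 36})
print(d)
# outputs {'level': 3, 'key': 9, 'count': 36}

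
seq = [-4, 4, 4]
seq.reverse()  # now [4, 4, -4]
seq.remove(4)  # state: [4, -4]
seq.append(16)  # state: [4, -4, 16]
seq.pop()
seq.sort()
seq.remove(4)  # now [-4]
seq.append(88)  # [-4, 88]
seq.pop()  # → 88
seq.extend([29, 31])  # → [-4, 29, 31]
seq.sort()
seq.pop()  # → 31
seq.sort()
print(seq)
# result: [-4, 29]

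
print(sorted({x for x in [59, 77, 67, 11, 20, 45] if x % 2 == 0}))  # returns [20]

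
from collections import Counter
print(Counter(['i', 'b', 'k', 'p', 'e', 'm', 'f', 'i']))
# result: Counter({'i': 2, 'b': 1, 'k': 1, 'p': 1, 'e': 1, 'm': 1, 'f': 1})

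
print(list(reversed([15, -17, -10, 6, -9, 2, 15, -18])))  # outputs [-18, 15, 2, -9, 6, -10, -17, 15]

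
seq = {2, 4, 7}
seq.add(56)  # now {2, 4, 7, 56}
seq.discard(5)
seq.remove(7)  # {2, 4, 56}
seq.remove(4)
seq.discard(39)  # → {2, 56}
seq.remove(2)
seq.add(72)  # {56, 72}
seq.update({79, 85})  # {56, 72, 79, 85}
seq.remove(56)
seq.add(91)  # {72, 79, 85, 91}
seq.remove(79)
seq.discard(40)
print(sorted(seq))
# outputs [72, 85, 91]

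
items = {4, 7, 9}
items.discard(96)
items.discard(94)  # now {4, 7, 9}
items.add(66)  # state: {4, 7, 9, 66}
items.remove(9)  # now {4, 7, 66}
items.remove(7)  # {4, 66}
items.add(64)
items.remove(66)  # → {4, 64}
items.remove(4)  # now {64}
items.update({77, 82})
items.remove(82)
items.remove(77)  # {64}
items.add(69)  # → {64, 69}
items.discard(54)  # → {64, 69}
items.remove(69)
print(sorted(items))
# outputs [64]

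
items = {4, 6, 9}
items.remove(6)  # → {4, 9}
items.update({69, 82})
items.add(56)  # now {4, 9, 56, 69, 82}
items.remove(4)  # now {9, 56, 69, 82}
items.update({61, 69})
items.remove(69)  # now {9, 56, 61, 82}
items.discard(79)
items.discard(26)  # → {9, 56, 61, 82}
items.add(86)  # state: {9, 56, 61, 82, 86}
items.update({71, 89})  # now {9, 56, 61, 71, 82, 86, 89}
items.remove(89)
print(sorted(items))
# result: [9, 56, 61, 71, 82, 86]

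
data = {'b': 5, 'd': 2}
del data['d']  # {'b': 5}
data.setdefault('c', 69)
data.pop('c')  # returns 69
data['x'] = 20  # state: {'b': 5, 'x': 20}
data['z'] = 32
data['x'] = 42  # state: {'b': 5, 'x': 42, 'z': 32}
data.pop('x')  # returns 42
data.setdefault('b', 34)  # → 5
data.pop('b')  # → 5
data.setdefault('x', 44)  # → 44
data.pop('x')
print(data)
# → {'z': 32}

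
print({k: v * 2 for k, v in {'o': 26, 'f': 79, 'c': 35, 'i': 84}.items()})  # {'o': 52, 'f': 158, 'c': 70, 'i': 168}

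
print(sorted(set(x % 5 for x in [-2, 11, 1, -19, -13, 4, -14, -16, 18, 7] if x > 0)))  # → [1, 2, 3, 4]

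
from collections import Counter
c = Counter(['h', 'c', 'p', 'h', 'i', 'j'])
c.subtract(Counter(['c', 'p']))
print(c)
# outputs Counter({'h': 2, 'i': 1, 'j': 1, 'c': 0, 'p': 0})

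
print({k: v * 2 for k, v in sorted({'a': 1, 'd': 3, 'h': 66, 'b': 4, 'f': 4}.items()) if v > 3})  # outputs {'b': 8, 'f': 8, 'h': 132}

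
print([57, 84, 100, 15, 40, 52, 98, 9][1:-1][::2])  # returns [84, 15, 52]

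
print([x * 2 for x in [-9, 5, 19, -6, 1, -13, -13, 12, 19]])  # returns [-18, 10, 38, -12, 2, -26, -26, 24, 38]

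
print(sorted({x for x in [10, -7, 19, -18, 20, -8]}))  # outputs [-18, -8, -7, 10, 19, 20]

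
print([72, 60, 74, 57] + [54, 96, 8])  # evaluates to [72, 60, 74, 57, 54, 96, 8]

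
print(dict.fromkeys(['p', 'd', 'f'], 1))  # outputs {'p': 1, 'd': 1, 'f': 1}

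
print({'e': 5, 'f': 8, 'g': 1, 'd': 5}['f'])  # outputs 8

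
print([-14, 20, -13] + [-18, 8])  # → [-14, 20, -13, -18, 8]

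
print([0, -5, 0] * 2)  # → [0, -5, 0, 0, -5, 0]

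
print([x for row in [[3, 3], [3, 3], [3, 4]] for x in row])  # [3, 3, 3, 3, 3, 4]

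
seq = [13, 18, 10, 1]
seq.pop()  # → 1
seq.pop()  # 10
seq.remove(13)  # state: [18]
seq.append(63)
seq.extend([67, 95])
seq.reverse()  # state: [95, 67, 63, 18]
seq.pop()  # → 18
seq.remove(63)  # [95, 67]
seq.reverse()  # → [67, 95]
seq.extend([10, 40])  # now [67, 95, 10, 40]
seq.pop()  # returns 40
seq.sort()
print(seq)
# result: [10, 67, 95]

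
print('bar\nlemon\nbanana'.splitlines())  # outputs ['bar', 'lemon', 'banana']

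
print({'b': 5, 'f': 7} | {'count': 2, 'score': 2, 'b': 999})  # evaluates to {'b': 999, 'f': 7, 'count': 2, 'score': 2}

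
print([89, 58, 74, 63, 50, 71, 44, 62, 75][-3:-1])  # [44, 62]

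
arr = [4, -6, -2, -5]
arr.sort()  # [-6, -5, -2, 4]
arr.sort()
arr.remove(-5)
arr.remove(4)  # [-6, -2]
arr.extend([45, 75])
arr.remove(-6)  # [-2, 45, 75]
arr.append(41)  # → [-2, 45, 75, 41]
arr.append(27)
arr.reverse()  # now [27, 41, 75, 45, -2]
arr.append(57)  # [27, 41, 75, 45, -2, 57]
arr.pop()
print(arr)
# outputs [27, 41, 75, 45, -2]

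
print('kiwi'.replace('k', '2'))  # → 2iwi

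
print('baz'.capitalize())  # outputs Baz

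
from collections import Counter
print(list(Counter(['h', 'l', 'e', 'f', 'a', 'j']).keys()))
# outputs ['h', 'l', 'e', 'f', 'a', 'j']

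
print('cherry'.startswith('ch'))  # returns True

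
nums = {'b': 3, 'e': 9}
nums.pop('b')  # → 3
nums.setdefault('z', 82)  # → 82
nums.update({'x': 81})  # {'e': 9, 'z': 82, 'x': 81}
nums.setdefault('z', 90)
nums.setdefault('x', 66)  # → 81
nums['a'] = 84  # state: {'e': 9, 'z': 82, 'x': 81, 'a': 84}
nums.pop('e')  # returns 9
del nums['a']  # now {'z': 82, 'x': 81}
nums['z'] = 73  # {'z': 73, 'x': 81}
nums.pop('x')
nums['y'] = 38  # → {'z': 73, 'y': 38}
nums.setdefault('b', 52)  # 52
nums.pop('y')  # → 38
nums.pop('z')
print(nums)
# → {'b': 52}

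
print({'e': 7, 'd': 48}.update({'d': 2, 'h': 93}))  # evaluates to None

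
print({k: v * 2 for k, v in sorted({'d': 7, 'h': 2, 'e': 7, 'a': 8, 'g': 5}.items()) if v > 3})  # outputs {'a': 16, 'd': 14, 'e': 14, 'g': 10}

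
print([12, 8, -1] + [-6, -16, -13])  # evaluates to [12, 8, -1, -6, -16, -13]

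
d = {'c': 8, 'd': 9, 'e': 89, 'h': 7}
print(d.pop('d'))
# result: 9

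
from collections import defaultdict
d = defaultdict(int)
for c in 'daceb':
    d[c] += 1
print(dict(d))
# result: {'d': 1, 'a': 1, 'c': 1, 'e': 1, 'b': 1}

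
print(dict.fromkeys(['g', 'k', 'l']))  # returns {'g': None, 'k': None, 'l': None}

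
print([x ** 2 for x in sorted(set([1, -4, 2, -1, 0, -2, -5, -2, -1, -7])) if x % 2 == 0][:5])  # [16, 4, 0, 4]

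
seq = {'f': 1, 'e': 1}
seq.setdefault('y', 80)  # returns 80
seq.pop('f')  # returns 1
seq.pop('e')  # 1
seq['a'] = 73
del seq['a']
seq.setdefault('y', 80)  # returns 80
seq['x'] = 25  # {'y': 80, 'x': 25}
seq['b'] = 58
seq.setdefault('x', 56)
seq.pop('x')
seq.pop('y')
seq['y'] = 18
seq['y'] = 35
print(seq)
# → {'b': 58, 'y': 35}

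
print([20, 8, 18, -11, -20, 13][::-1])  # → [13, -20, -11, 18, 8, 20]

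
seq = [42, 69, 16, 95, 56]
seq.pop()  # 56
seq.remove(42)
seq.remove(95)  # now [69, 16]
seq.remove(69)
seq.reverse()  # [16]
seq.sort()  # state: [16]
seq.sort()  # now [16]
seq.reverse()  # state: [16]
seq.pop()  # 16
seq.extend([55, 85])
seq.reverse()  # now [85, 55]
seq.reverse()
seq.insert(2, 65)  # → [55, 85, 65]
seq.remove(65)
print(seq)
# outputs [55, 85]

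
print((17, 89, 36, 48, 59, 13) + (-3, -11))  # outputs (17, 89, 36, 48, 59, 13, -3, -11)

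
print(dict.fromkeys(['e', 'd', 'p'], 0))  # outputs {'e': 0, 'd': 0, 'p': 0}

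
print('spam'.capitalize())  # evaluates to Spam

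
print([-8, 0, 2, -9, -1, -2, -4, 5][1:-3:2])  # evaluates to [0, -9]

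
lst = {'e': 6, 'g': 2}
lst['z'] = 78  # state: {'e': 6, 'g': 2, 'z': 78}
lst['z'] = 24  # {'e': 6, 'g': 2, 'z': 24}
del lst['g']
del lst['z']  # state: {'e': 6}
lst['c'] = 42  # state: {'e': 6, 'c': 42}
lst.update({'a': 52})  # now {'e': 6, 'c': 42, 'a': 52}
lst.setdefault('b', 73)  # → 73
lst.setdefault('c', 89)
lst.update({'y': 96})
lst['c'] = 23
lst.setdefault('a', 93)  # 52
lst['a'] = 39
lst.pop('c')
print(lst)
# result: {'e': 6, 'a': 39, 'b': 73, 'y': 96}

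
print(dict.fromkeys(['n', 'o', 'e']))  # {'n': None, 'o': None, 'e': None}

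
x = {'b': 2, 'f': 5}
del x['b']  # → {'f': 5}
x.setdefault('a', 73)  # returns 73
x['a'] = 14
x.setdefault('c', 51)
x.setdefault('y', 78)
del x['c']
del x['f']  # {'a': 14, 'y': 78}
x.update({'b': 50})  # {'a': 14, 'y': 78, 'b': 50}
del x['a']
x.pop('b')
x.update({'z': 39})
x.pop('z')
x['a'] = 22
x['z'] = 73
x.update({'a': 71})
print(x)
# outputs {'y': 78, 'a': 71, 'z': 73}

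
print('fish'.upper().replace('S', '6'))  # FI6H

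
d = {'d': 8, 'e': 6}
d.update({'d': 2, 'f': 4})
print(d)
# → {'d': 2, 'e': 6, 'f': 4}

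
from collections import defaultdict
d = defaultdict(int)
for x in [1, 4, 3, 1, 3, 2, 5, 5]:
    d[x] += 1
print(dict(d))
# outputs {1: 2, 4: 1, 3: 2, 2: 1, 5: 2}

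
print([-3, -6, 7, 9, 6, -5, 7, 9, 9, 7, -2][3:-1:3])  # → [9, 7, 7]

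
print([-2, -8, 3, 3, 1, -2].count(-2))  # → 2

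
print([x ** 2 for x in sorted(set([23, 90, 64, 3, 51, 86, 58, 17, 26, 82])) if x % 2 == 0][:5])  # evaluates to [676, 3364, 4096, 6724, 7396]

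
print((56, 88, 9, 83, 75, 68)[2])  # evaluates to 9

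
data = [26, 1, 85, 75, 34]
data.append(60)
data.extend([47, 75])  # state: [26, 1, 85, 75, 34, 60, 47, 75]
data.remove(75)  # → [26, 1, 85, 34, 60, 47, 75]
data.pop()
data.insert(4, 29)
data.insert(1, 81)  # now [26, 81, 1, 85, 34, 29, 60, 47]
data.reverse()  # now [47, 60, 29, 34, 85, 1, 81, 26]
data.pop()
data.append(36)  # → [47, 60, 29, 34, 85, 1, 81, 36]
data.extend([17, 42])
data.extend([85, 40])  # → [47, 60, 29, 34, 85, 1, 81, 36, 17, 42, 85, 40]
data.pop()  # 40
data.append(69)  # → [47, 60, 29, 34, 85, 1, 81, 36, 17, 42, 85, 69]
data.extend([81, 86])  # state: [47, 60, 29, 34, 85, 1, 81, 36, 17, 42, 85, 69, 81, 86]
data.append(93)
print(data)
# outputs [47, 60, 29, 34, 85, 1, 81, 36, 17, 42, 85, 69, 81, 86, 93]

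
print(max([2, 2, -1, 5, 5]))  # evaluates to 5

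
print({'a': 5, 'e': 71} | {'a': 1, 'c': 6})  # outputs {'a': 1, 'e': 71, 'c': 6}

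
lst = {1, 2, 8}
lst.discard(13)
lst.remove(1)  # {2, 8}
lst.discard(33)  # {2, 8}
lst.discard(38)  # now {2, 8}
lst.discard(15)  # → {2, 8}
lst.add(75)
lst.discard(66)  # {2, 8, 75}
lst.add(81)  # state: {2, 8, 75, 81}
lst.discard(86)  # {2, 8, 75, 81}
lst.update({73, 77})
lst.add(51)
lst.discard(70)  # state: {2, 8, 51, 73, 75, 77, 81}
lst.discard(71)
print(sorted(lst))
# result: [2, 8, 51, 73, 75, 77, 81]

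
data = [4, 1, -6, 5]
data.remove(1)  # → [4, -6, 5]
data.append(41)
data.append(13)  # [4, -6, 5, 41, 13]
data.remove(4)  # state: [-6, 5, 41, 13]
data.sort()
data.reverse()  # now [41, 13, 5, -6]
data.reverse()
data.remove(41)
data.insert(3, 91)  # [-6, 5, 13, 91]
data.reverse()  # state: [91, 13, 5, -6]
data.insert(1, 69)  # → [91, 69, 13, 5, -6]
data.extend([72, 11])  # [91, 69, 13, 5, -6, 72, 11]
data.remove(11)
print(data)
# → [91, 69, 13, 5, -6, 72]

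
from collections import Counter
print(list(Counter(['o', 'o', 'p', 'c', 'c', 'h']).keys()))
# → ['o', 'p', 'c', 'h']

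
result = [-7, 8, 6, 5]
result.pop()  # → 5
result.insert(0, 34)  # [34, -7, 8, 6]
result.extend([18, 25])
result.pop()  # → 25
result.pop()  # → 18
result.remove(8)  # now [34, -7, 6]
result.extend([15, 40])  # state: [34, -7, 6, 15, 40]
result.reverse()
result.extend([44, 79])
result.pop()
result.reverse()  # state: [44, 34, -7, 6, 15, 40]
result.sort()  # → [-7, 6, 15, 34, 40, 44]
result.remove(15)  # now [-7, 6, 34, 40, 44]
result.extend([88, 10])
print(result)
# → [-7, 6, 34, 40, 44, 88, 10]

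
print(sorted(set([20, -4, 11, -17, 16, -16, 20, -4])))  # [-17, -16, -4, 11, 16, 20]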